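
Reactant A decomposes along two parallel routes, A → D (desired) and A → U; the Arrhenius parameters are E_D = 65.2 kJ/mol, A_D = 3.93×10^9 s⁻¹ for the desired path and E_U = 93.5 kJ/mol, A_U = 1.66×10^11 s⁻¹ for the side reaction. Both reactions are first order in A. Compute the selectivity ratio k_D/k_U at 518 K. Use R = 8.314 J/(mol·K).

16.9

With equal orders, S_{D/U} = k_D/k_U = (A_D/A_U)·exp[(E_U−E_D)/(RT)].
(E_U−E_D)/(RT) = (93.5−65.2)×10³/(8.314×518) = 28300/4307 = 6.571.
k_D/k_U = (3.93×10^9/1.66×10^11)·exp(6.571) = 0.02367 × 714.2 = 16.9.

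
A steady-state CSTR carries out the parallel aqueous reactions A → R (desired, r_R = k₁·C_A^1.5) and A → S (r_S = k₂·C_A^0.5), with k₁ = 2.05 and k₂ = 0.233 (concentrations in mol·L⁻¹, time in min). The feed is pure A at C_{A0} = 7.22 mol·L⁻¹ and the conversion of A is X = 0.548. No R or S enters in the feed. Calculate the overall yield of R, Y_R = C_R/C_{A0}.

0.530

Exit C_A = C_{A0}(1−X) = 7.22×0.452 = 3.263 mol·L⁻¹.
A CSTR operates uniformly at the exit composition, giving r_R = 12.09 and r_S = 0.4209 (each k·C_A^n at C_A = 3.263).
Fraction of consumed A going to R: r_R/(r_R+r_S) = 0.9663.
C_R = 0.9663·C_{A0}·X = 0.9663×7.22×0.548 = 3.82 mol·L⁻¹; Y_R = C_R/C_{A0} = 0.530.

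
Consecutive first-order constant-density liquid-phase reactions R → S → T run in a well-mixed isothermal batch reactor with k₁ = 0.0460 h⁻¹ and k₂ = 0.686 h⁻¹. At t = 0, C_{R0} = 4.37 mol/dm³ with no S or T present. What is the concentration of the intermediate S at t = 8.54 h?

0.211 mol/dm³

The intermediate concentration in a first-order A→B→C sequence is C_S = k₁C_{R0}(e^(−k₁t) − e^(−k₂t))/(k₂−k₁).
e^(−k₁t) = e^(−0.0460×8.54) = e^(−0.3928) = 0.6751; e^(−k₂t) = e^(−5.858) = 0.002856.
C_S = 0.0460×4.37/(0.686−0.0460) × (0.6751−0.002856) = 0.3141×0.6723 = 0.2112 mol/dm³.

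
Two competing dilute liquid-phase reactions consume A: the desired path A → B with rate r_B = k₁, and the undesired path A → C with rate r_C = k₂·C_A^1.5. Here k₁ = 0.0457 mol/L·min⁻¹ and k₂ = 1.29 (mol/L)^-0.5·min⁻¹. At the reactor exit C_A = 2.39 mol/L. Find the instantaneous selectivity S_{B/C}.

0.00959

S_{B/C} = r_B/r_C = (k₁)/(k₂·C_A^1.5) = (k₁/k₂)·C_A^-1.5.
= (0.0457) / (1.29×2.390^1.5) = 0.04570/4.766 = 0.00959.
The undesired path is higher order in A, so low C_A (CSTR or dilute feed) favours B.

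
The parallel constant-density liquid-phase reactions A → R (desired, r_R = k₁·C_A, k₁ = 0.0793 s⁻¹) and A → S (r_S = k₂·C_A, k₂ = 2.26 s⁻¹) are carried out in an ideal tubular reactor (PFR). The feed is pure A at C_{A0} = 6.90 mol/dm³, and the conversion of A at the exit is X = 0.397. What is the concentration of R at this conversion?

0.0929 mol/dm³

C_A = C_{A0}(1−X) = 4.161 mol/dm³.
Both paths are first order in A, so the instantaneous fraction to R is constant: dC_R/d(−C_A) = k₁/(k₁+k₂) = 0.03390.
C_R = 0.03390·(C_{A0}−C_A) = 0.03390×2.739 = 0.0929 mol/dm³.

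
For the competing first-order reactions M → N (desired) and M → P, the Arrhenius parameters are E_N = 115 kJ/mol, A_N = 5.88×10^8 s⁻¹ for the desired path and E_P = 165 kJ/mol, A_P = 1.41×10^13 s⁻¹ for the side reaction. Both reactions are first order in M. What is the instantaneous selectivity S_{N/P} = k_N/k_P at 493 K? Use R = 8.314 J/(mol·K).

8.28

With equal orders, S_{N/P} = k_N/k_P = (A_N/A_P)·exp[(E_P−E_N)/(RT)].
(E_P−E_N)/(RT) = (165−115)×10³/(8.314×493) = 50000/4099 = 12.20.
k_N/k_P = (5.88×10^8/1.41×10^13)·exp(12.20) = 4.170×10^-5 × 1.985×10^5 = 8.28.
Since E_N < E_P, lowering the temperature improves selectivity toward N.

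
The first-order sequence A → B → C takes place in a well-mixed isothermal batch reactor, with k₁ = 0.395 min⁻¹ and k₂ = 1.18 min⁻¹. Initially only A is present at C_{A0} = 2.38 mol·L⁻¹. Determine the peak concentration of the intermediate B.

0.459 mol·L⁻¹

Evaluating C_B at t_opt = ln(k₂/k₁)/(k₂−k₁) gives C_{B,max}/C_{A0} = (k₁/k₂)^[k₂/(k₂−k₁)].
= (0.395/1.18)^(1.18/(1.18−0.395)) = (0.3347)^(1.503) = 0.1930.
C_{B,max} = 0.1930×2.38 = 0.459 mol·L⁻¹.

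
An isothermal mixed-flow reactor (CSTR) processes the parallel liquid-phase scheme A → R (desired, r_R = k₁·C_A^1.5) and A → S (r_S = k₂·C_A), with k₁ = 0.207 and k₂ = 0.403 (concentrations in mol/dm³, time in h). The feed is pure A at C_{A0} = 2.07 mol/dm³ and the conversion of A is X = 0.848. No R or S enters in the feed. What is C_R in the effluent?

Exit C_A = C_{A0}(1−X) = 2.07×0.152 = 0.3146 mol/dm³.
Rates in a CSTR are evaluated at the outlet concentration: r_R = 0.207×0.3146^1.5 = 0.03653, r_S = 0.403×0.3146 = 0.1268.
Fraction of consumed A going to R: r_R/(r_R+r_S) = 0.2237.
C_R = 0.2237·C_{A0}·X = 0.2237×2.07×0.848 = 0.393 mol/dm³.

0.393 mol/dm³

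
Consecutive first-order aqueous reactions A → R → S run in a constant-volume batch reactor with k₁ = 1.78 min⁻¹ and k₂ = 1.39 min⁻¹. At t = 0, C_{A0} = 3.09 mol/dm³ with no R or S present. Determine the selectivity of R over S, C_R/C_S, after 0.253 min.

4.95

For first-order series with pure A initially, C_R(t) = k₁C_{A0}/(k₂−k₁)·(e^(−k₁t) − e^(−k₂t)).
e^(−k₁t) = e^(−1.78×0.253) = e^(−0.4503) = 0.6374; e^(−k₂t) = e^(−0.3517) = 0.7035.
C_R = 1.78×3.09/(1.39−1.78) × (0.6374−0.7035) = (-14.10)×(-0.06610) = 0.9322 mol/dm³.
C_A = C_{A0}e^(−k₁t) = 1.970 mol/dm³, so C_S = C_{A0}−C_A−C_R = 0.1882 mol/dm³; C_R/C_S = 4.95.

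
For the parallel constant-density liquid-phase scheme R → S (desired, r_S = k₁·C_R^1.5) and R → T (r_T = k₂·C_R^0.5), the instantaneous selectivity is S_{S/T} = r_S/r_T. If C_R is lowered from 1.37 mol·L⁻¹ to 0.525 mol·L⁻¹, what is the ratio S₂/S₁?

0.383

S_{S/T} = (k₁/k₂)·C_R, so S₂/S₁ = (C_{R,2}/C_{R,1}).
= 0.525/1.37 = 0.383.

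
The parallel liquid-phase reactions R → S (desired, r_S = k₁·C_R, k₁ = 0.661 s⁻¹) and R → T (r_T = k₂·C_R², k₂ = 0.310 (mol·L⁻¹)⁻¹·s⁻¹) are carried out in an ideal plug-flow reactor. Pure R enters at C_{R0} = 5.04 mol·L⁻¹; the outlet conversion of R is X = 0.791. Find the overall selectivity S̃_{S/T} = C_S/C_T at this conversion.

0.767

C_R = C_{R0}(1−X) = 1.053 mol·L⁻¹.
Along a PFR/batch, dC_S/dC_R = −r_S/(r_S+r_T) = −k₁/(k₁+k₂·C_R).
Integrating from C_{R0} to C_R: C_S = (0.661/0.310)·ln[(0.661+0.310·5.04)/(0.661+0.310·1.05)] = 2.132·ln(2.223/0.9875) = 1.730 mol·L⁻¹.
C_T = (C_{R0}−C_R)−C_S = 2.256 mol·L⁻¹; S̃_{S/T} = 1.730/2.256 = 0.767.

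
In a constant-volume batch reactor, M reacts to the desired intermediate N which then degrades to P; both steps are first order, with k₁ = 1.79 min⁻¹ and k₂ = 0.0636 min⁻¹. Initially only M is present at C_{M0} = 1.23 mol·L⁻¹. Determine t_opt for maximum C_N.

The intermediate peaks when r₁ = r₂, i.e. k₁e^(−k₁t) = k₂e^(−k₂t), giving t_opt = ln(k₂/k₁)/(k₂−k₁).
= ln(0.0636/1.79)/(0.0636−1.79) = ln(0.03553)/-1.726 = -3.337/-1.726 = 1.93 min.

1.93 min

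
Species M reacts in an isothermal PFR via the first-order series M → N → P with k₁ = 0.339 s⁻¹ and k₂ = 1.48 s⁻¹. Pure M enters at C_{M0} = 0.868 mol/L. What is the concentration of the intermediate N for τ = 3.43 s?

Solving the coupled first-order balances gives C_N(τ) = [k₁/(k₂−k₁)]·C_{M0}·(e^(−k₁τ) − e^(−k₂τ)).
e^(−k₁τ) = e^(−0.339×3.43) = e^(−1.163) = 0.3126; e^(−k₂τ) = e^(−5.076) = 0.006242.
C_N = 0.339×0.868/(1.48−0.339) × (0.3126−0.006242) = 0.2579×0.3064 = 0.07901 mol/L.

0.0790 mol/L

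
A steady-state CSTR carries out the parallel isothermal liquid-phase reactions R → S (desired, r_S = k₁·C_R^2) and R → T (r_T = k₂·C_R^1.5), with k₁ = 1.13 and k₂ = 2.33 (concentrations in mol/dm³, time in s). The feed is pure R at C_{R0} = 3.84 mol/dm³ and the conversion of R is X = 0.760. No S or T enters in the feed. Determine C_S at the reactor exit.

Exit C_R = C_{R0}(1−X) = 3.84×0.240 = 0.9216 mol/dm³.
A CSTR operates uniformly at the exit composition, giving r_S = 0.9598 and r_T = 2.061 (each k·C_R^n at C_R = 0.9216).
Fraction of consumed R going to S: r_S/(r_S+r_T) = 0.3177.
C_S = 0.3177·C_{R0}·X = 0.3177×3.84×0.760 = 0.927 mol/dm³.

0.927 mol/dm³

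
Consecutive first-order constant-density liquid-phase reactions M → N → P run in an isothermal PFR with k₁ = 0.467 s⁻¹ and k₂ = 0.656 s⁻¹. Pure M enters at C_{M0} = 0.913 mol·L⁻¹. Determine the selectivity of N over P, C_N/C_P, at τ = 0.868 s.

2.97

Solving the coupled first-order balances gives C_N(τ) = [k₁/(k₂−k₁)]·C_{M0}·(e^(−k₁τ) − e^(−k₂τ)).
e^(−k₁τ) = e^(−0.467×0.868) = e^(−0.4054) = 0.6667; e^(−k₂τ) = e^(−0.5694) = 0.5659.
C_N = 0.467×0.913/(0.656−0.467) × (0.6667−0.5659) = 2.256×0.1009 = 0.2276 mol·L⁻¹.
C_M = C_{M0}e^(−k₁τ) = 0.6087 mol·L⁻¹, so C_P = C_{M0}−C_M−C_N = 0.07669 mol·L⁻¹; C_N/C_P = 2.97.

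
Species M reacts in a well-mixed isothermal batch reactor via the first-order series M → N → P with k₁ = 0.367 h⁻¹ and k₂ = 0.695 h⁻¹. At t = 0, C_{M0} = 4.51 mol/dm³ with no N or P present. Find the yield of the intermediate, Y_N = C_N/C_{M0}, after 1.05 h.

0.222

For first-order series with pure M initially, C_N(t) = k₁C_{M0}/(k₂−k₁)·(e^(−k₁t) − e^(−k₂t)).
e^(−k₁t) = e^(−0.367×1.05) = e^(−0.3854) = 0.6802; e^(−k₂t) = e^(−0.7298) = 0.4820.
C_N = 0.367×4.51/(0.695−0.367) × (0.6802−0.4820) = 5.046×0.1982 = 1.000 mol/dm³.
Y_N = C_N/C_{M0} = 1.000/4.51 = 0.222.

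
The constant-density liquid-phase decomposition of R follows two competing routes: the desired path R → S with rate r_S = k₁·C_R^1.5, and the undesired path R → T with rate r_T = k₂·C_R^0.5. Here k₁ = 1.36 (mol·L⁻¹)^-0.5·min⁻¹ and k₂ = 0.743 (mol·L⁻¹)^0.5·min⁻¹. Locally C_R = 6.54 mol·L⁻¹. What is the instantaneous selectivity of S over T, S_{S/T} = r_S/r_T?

12.0

S_{S/T} = r_S/r_T = (k₁·C_R^1.5)/(k₂·C_R^0.5) = (k₁/k₂)·C_R.
= (1.36×6.540^1.5) / (0.743×6.540^0.5) = 22.75/1.900 = 12.0.
Since the desired path is higher order in R, keeping C_R high (PFR or concentrated feed) favours S.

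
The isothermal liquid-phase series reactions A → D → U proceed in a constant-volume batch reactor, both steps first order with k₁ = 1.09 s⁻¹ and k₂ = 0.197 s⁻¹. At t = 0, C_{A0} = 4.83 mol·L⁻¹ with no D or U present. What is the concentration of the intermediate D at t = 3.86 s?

The intermediate concentration in a first-order A→B→C sequence is C_D = k₁C_{A0}(e^(−k₁t) − e^(−k₂t))/(k₂−k₁).
e^(−k₁t) = e^(−1.09×3.86) = e^(−4.207) = 0.01489; e^(−k₂t) = e^(−0.7604) = 0.4675.
C_D = 1.09×4.83/(0.197−1.09) × (0.01489−0.4675) = (-5.896)×(-0.4526) = 2.668 mol·L⁻¹.

2.67 mol·L⁻¹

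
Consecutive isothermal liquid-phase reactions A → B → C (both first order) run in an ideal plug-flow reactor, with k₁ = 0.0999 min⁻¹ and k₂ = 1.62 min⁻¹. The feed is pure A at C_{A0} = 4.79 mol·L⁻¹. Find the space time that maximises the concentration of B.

Setting dC_B/dτ = 0 gives τ_opt = ln(k₂/k₁)/(k₂−k₁).
= ln(1.62/0.0999)/(1.62−0.0999) = ln(16.22)/1.520 = 2.786/1.520 = 1.83 min.

1.83 min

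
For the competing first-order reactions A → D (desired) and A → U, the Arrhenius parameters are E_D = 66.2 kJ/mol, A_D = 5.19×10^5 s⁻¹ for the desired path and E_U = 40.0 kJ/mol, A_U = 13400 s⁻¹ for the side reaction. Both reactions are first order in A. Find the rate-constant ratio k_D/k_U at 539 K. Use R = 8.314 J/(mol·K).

With equal orders, S_{D/U} = k_D/k_U = (A_D/A_U)·exp[(E_U−E_D)/(RT)].
(E_U−E_D)/(RT) = (40.0−66.2)×10³/(8.314×539) = -26200/4481 = -5.847.
k_D/k_U = (5.19×10^5/13400)·exp(-5.847) = 38.73 × 0.002890 = 0.112.

0.112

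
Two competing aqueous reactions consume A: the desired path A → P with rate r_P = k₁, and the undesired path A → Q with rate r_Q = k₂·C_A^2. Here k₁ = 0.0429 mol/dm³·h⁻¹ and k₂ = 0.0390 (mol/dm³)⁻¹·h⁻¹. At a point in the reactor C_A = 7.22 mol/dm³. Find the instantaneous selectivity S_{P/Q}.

0.0211

S_{P/Q} = r_P/r_Q = (k₁)/(k₂·C_A^2) = (k₁/k₂)·C_A^-2.
= (0.0429) / (0.0390×7.220^2) = 0.04290/2.033 = 0.0211.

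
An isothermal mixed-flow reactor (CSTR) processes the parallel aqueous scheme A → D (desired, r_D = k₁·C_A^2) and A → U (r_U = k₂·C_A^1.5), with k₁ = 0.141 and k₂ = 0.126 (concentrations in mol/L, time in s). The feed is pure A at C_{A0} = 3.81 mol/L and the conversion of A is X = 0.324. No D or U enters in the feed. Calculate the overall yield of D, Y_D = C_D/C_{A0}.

Exit C_A = C_{A0}(1−X) = 3.81×0.676 = 2.576 mol/L.
A CSTR operates uniformly at the exit composition, giving r_D = 0.9353 and r_U = 0.5208 (each k·C_A^n at C_A = 2.576).
Fraction of consumed A going to D: r_D/(r_D+r_U) = 0.6423.
C_D = 0.6423·C_{A0}·X = 0.6423×3.81×0.324 = 0.793 mol/L; Y_D = C_D/C_{A0} = 0.208.

0.208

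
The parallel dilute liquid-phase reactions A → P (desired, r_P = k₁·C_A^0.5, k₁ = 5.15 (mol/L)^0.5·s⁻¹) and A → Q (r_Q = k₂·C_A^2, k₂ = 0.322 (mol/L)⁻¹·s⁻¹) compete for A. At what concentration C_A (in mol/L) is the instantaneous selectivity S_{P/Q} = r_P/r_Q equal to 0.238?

S_{P/Q} = (k₁/k₂)·C_A^-1.5 ⇒ C_A = (S·k₂/k₁)^(1/(-1.5)).
= (0.238×0.322/5.15)^(-0.6667) = (0.01488)^(-0.6667) = 16.5 mol/L.

16.5 mol/L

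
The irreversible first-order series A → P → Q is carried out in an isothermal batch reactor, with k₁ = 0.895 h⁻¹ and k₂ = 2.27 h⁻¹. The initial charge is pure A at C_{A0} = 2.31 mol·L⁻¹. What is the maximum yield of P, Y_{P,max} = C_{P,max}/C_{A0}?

Evaluating C_P at t_opt = ln(k₂/k₁)/(k₂−k₁) gives C_{P,max}/C_{A0} = (k₁/k₂)^[k₂/(k₂−k₁)].
= (0.895/2.27)^(2.27/(2.27−0.895)) = (0.3943)^(1.651) = 0.2151.

0.215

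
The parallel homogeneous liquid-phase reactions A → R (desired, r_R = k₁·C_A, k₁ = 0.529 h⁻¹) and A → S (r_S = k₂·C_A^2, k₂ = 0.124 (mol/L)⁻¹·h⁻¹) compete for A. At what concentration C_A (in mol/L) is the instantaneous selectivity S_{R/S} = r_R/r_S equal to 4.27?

0.999 mol/L

S_{R/S} = (k₁/k₂)·C_A⁻¹ ⇒ C_A = (S·k₂/k₁)^(-1).
= (4.27×0.124/0.529)^(-1) = (1.001)^(-1) = 0.999 mol/L.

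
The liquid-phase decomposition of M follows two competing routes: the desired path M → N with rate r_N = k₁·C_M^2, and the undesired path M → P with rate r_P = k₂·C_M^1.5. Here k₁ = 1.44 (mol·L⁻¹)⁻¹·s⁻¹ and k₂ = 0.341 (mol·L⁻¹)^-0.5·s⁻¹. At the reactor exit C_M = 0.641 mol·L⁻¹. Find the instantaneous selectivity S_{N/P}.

S_{N/P} = r_N/r_P = (k₁·C_M^2)/(k₂·C_M^1.5) = (k₁/k₂)·C_M^0.5.
= (1.44×0.6410^2) / (0.341×0.6410^1.5) = 0.5917/0.1750 = 3.38.
Since the desired path is higher order in M, keeping C_M high (PFR or concentrated feed) favours N.

3.38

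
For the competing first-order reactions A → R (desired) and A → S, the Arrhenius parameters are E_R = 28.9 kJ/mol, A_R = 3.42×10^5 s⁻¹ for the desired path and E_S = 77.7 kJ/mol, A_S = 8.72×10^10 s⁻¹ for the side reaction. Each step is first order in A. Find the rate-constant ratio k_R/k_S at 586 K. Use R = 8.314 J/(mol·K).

k_R/k_S = (A_R/A_S)·exp[−(E_R−E_S)/(RT)] = (A_R/A_S)·exp[(E_S−E_R)/(RT)].
(E_S−E_R)/(RT) = (77.7−28.9)×10³/(8.314×586) = 48800/4872 = 10.02.
k_R/k_S = (3.42×10^5/8.72×10^10)·exp(10.02) = 3.922×10^-6 × 22391 = 0.0878.
Since E_R < E_S, lowering the temperature improves selectivity toward R.

0.0878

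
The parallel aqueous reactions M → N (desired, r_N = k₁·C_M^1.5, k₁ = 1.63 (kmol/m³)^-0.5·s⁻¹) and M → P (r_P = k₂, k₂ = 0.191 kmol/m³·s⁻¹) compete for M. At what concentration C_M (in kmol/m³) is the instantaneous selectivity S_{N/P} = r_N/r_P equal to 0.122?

S_{N/P} = (k₁/k₂)·C_M^1.5 ⇒ C_M = (S·k₂/k₁)^(1/1.5).
= (0.122×0.191/1.63)^(0.6667) = (0.01430)^(0.6667) = 0.0589 kmol/m³.

0.0589 kmol/m³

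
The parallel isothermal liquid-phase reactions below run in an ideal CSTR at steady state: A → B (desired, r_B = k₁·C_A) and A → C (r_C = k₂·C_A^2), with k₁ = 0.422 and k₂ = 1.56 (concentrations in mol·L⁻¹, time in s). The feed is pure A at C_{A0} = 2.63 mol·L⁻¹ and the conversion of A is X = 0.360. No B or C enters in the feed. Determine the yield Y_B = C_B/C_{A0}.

Exit C_A = C_{A0}(1−X) = 2.63×0.640 = 1.683 mol·L⁻¹.
Rates in a CSTR are evaluated at the outlet concentration: r_B = 0.422×1.683 = 0.7103, r_C = 1.56×1.683^2 = 4.420.
Fraction of consumed A going to B: r_B/(r_B+r_C) = 0.1385.
C_B = 0.1385·C_{A0}·X = 0.1385×2.63×0.360 = 0.131 mol·L⁻¹; Y_B = C_B/C_{A0} = 0.0498.

0.0498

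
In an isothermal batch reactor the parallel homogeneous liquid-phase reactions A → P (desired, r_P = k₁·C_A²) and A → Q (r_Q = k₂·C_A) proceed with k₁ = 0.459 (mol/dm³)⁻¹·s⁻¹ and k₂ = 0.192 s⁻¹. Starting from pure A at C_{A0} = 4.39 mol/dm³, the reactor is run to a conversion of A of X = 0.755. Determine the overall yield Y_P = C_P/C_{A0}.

C_A = C_{A0}(1−X) = 1.076 mol/dm³.
Along a PFR/batch, dC_Q/dC_A = −r_Q/(r_P+r_Q) = −k₂/(k₂+k₁·C_A).
Integrating from C_{A0} to C_A: C_Q = (0.192/0.459)·ln[(0.192+0.459·4.39)/(0.192+0.459·1.08)] = 0.4183·ln(2.207/0.6857) = 0.4890 mol/dm³.
Then C_P = (C_{A0}−C_A) − C_Q = 3.314 − 0.4890 = 2.825 mol/dm³.
Y_P = C_P/C_{A0} = 2.825/4.39 = 0.644.

0.644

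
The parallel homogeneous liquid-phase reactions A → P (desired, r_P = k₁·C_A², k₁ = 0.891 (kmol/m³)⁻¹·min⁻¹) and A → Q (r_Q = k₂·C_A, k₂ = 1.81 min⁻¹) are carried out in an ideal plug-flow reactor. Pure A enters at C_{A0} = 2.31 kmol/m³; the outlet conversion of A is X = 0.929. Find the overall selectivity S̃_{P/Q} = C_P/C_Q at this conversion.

0.549

C_A = C_{A0}(1−X) = 0.1640 kmol/m³.
Along a PFR/batch, dC_Q/dC_A = −r_Q/(r_P+r_Q) = −k₂/(k₂+k₁·C_A).
Integrating from C_{A0} to C_A: C_Q = (1.81/0.891)·ln[(1.81+0.891·2.31)/(1.81+0.891·0.164)] = 2.031·ln(3.868/1.956) = 1.385 kmol/m³.
Then C_P = (C_{A0}−C_A) − C_Q = 2.146 − 1.385 = 0.7609 kmol/m³.
S̃_{P/Q} = C_P/C_Q = 0.7609/1.385 = 0.549.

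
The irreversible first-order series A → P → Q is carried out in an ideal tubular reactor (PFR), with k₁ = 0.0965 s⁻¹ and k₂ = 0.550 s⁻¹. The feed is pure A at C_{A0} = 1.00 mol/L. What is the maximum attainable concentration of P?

0.121 mol/L

At the optimum, C_{P,max}/C_{A0} = (k₁/k₂)^[k₂/(k₂−k₁)].
= (0.0965/0.550)^(0.550/(0.550−0.0965)) = (0.1755)^(1.213) = 0.1212.
C_{P,max} = 0.1212×1.00 = 0.121 mol/L.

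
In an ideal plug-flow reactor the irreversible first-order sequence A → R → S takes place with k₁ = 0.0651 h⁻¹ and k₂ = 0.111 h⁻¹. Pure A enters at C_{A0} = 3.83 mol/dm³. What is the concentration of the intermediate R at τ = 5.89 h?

The intermediate concentration in a first-order A→B→C sequence is C_R = k₁C_{A0}(e^(−k₁τ) − e^(−k₂τ))/(k₂−k₁).
e^(−k₁τ) = e^(−0.0651×5.89) = e^(−0.3834) = 0.6815; e^(−k₂τ) = e^(−0.6538) = 0.5201.
C_R = 0.0651×3.83/(0.111−0.0651) × (0.6815−0.5201) = 5.432×0.1614 = 0.8770 mol/dm³.

0.877 mol/dm³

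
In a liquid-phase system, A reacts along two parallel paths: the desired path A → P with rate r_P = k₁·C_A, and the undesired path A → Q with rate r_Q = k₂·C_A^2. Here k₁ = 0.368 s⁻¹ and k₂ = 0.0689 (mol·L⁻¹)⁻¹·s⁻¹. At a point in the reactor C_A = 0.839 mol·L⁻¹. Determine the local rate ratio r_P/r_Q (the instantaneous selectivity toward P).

S_{P/Q} = r_P/r_Q = (k₁·C_A)/(k₂·C_A^2) = (k₁/k₂)·C_A⁻¹.
= (0.368×0.8390) / (0.0689×0.8390^2) = 0.3088/0.04850 = 6.37.

6.37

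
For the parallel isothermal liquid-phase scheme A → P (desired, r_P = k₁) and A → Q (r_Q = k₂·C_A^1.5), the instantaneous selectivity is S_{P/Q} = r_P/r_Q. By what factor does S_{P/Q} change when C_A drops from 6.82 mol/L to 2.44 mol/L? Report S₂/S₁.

4.67

S_{P/Q} = (k₁/k₂)·C_A^-1.5, so S₂/S₁ = (C_{A,2}/C_{A,1})^-1.5.
= (2.44/6.82)^(-1.5) = (0.3578)^(-1.5) = 4.67.
Selectivity toward P rises as C_A falls — low-concentration operation is favoured.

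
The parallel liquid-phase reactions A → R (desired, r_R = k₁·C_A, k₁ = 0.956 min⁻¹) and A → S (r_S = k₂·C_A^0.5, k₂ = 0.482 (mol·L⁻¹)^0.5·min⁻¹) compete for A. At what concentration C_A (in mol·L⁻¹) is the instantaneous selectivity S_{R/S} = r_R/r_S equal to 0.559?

S_{R/S} = (k₁/k₂)·C_A^0.5 ⇒ C_A = (S·k₂/k₁)^(2).
= (0.559×0.482/0.956)^(2) = (0.2818)^(2) = 0.0794 mol·L⁻¹.

0.0794 mol·L⁻¹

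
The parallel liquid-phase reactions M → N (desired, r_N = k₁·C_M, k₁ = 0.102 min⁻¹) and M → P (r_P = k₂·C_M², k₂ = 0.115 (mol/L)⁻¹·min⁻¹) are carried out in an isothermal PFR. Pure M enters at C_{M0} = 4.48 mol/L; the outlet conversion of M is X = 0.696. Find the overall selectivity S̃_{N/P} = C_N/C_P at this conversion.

C_M = C_{M0}(1−X) = 1.362 mol/L.
Along a PFR/batch, dC_N/dC_M = −r_N/(r_N+r_P) = −k₁/(k₁+k₂·C_M).
Integrating from C_{M0} to C_M: C_N = (0.102/0.115)·ln[(0.102+0.115·4.48)/(0.102+0.115·1.36)] = 0.8870·ln(0.6172/0.2586) = 0.7715 mol/L.
C_P = (C_{M0}−C_M)−C_N = 2.347 mol/L; S̃_{N/P} = 0.7715/2.347 = 0.329.

0.329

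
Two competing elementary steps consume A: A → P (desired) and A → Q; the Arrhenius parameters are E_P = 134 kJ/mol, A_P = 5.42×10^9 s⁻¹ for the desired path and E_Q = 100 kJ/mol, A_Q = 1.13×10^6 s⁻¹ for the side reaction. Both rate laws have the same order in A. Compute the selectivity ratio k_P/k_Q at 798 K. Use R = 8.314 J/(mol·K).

Since both paths have the same order in A, the concentration cancels and S_{P/Q} = k_P/k_Q = (A_P/A_Q)·exp[(E_Q−E_P)/(RT)].
(E_Q−E_P)/(RT) = (100−134)×10³/(8.314×798) = -34000/6635 = -5.125.
k_P/k_Q = (5.42×10^9/1.13×10^6)·exp(-5.125) = 4796 × 0.005948 = 28.5.
Since E_P > E_Q, raising the temperature improves selectivity toward P.

28.5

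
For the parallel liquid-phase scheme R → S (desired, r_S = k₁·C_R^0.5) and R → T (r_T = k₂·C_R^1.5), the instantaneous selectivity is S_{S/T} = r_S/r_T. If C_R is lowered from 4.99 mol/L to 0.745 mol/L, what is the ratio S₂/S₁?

6.70

S_{S/T} = (k₁/k₂)·C_R⁻¹, so S₂/S₁ = (C_{R,2}/C_{R,1})⁻¹.
= 4.99/0.745 = 6.70.
Selectivity toward S rises as C_R falls — low-concentration operation is favoured.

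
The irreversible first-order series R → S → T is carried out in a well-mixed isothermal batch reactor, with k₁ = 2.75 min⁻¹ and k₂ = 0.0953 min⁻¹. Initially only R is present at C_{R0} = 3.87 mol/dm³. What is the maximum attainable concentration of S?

3.43 mol/dm³

For a first-order series the maximum intermediate yield is C_{S,max}/C_{R0} = (k₁/k₂)^[k₂/(k₂−k₁)].
= (2.75/0.0953)^(0.0953/(0.0953−2.75)) = (28.86)^(-0.03590) = 0.8863.
C_{S,max} = 0.8863×3.87 = 3.43 mol/dm³.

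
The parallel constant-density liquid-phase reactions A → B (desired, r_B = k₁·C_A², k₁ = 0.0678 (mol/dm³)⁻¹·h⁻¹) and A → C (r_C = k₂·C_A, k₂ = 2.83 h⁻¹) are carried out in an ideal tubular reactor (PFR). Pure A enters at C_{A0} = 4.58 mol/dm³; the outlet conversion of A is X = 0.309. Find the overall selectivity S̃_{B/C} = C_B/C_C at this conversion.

0.0927

C_A = C_{A0}(1−X) = 3.165 mol/dm³.
Along a PFR/batch, dC_C/dC_A = −r_C/(r_B+r_C) = −k₂/(k₂+k₁·C_A).
Integrating from C_{A0} to C_A: C_C = (2.83/0.0678)·ln[(2.83+0.0678·4.58)/(2.83+0.0678·3.16)] = 41.74·ln(3.141/3.045) = 1.295 mol/dm³.
Then C_B = (C_{A0}−C_A) − C_C = 1.415 − 1.295 = 0.1200 mol/dm³.
S̃_{B/C} = C_B/C_C = 0.1200/1.295 = 0.0927.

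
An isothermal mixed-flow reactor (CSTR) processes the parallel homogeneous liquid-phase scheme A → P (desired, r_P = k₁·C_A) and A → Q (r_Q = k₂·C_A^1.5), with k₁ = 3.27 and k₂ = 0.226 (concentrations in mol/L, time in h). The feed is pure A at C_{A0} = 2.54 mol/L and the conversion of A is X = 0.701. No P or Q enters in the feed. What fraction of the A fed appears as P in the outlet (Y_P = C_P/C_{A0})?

0.661

Exit C_A = C_{A0}(1−X) = 2.54×0.299 = 0.7595 mol/L.
Rates in a CSTR are evaluated at the outlet concentration: r_P = 3.27×0.7595 = 2.483, r_Q = 0.226×0.7595^1.5 = 0.1496.
Fraction of consumed A going to P: r_P/(r_P+r_Q) = 0.9432.
C_P = 0.9432·C_{A0}·X = 0.9432×2.54×0.701 = 1.68 mol/L; Y_P = C_P/C_{A0} = 0.661.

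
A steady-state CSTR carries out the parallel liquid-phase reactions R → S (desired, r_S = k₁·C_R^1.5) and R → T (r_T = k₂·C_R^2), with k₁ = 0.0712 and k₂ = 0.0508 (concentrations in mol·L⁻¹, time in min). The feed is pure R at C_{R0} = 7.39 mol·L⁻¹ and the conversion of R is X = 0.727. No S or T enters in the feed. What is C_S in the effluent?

Exit C_R = C_{R0}(1−X) = 7.39×0.273 = 2.017 mol·L⁻¹.
Rates in a CSTR are evaluated at the outlet concentration: r_S = 0.0712×2.017^1.5 = 0.2040, r_T = 0.0508×2.017^2 = 0.2068.
Fraction of consumed R going to S: r_S/(r_S+r_T) = 0.4967.
C_S = 0.4967·C_{R0}·X = 0.4967×7.39×0.727 = 2.67 mol·L⁻¹.

2.67 mol·L⁻¹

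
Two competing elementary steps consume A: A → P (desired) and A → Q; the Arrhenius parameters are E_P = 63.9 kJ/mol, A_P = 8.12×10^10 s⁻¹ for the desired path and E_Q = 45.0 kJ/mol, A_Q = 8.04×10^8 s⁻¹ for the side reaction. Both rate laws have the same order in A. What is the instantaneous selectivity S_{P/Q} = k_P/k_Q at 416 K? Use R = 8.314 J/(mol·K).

Since both paths have the same order in A, the concentration cancels and S_{P/Q} = k_P/k_Q = (A_P/A_Q)·exp[(E_Q−E_P)/(RT)].
(E_Q−E_P)/(RT) = (45.0−63.9)×10³/(8.314×416) = -18900/3459 = -5.465.
k_P/k_Q = (8.12×10^10/8.04×10^8)·exp(-5.465) = 101.0 × 0.004234 = 0.428.

0.428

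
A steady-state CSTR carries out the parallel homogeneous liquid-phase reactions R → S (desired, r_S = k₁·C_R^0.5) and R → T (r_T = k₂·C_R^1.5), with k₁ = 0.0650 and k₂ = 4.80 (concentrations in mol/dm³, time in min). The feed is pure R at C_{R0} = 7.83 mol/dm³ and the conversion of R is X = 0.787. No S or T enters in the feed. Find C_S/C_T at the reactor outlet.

Exit C_R = C_{R0}(1−X) = 7.83×0.213 = 1.668 mol/dm³.
Rates in a CSTR are evaluated at the outlet concentration: r_S = 0.0650×1.668^0.5 = 0.08394, r_T = 4.80×1.668^1.5 = 10.34.
Overall selectivity = C_S/C_T = r_Sτ/(r_Tτ) = r_S/r_T = 0.00812.

0.00812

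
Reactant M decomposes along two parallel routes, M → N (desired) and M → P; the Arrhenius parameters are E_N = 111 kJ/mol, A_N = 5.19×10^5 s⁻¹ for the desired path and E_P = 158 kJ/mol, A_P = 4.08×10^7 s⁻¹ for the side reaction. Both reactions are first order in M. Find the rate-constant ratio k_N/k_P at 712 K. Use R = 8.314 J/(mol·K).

35.7

Since both paths have the same order in M, the concentration cancels and S_{N/P} = k_N/k_P = (A_N/A_P)·exp[(E_P−E_N)/(RT)].
(E_P−E_N)/(RT) = (158−111)×10³/(8.314×712) = 47000/5920 = 7.940.
k_N/k_P = (5.19×10^5/4.08×10^7)·exp(7.940) = 0.01272 × 2807 = 35.7.
Since E_N < E_P, lowering the temperature improves selectivity toward N.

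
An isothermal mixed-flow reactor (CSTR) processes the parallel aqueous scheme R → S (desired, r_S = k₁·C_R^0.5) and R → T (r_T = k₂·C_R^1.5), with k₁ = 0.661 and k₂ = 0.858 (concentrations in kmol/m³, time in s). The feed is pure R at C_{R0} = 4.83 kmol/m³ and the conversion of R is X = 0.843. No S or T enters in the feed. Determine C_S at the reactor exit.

Exit C_R = C_{R0}(1−X) = 4.83×0.157 = 0.7583 kmol/m³.
In a CSTR the entire volume is at exit conditions, so r_S = 0.661×0.7583^0.5 = 0.5756 and r_T = 0.858×0.7583^1.5 = 0.5666.
Fraction of consumed R going to S: r_S/(r_S+r_T) = 0.5040.
C_S = 0.5040·C_{R0}·X = 0.5040×4.83×0.843 = 2.05 kmol/m³.

2.05 kmol/m³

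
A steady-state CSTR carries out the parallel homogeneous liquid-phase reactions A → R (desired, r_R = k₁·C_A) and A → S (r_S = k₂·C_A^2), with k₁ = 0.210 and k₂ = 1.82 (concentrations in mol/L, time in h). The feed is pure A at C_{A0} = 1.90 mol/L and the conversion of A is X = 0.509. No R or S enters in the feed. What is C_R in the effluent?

0.106 mol/L

Exit C_A = C_{A0}(1−X) = 1.90×0.491 = 0.9329 mol/L.
Rates in a CSTR are evaluated at the outlet concentration: r_R = 0.210×0.9329 = 0.1959, r_S = 1.82×0.9329^2 = 1.584.
Fraction of consumed A going to R: r_R/(r_R+r_S) = 0.1101.
C_R = 0.1101·C_{A0}·X = 0.1101×1.90×0.509 = 0.106 mol/L.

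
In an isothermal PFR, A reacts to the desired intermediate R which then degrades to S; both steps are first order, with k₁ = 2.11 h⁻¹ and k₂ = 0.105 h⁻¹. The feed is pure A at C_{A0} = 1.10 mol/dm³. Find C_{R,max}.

0.940 mol/dm³

Evaluating C_R at τ_opt = ln(k₂/k₁)/(k₂−k₁) gives C_{R,max}/C_{A0} = (k₁/k₂)^[k₂/(k₂−k₁)].
= (2.11/0.105)^(0.105/(0.105−2.11)) = (20.10)^(-0.05237) = 0.8546.
C_{R,max} = 0.8546×1.10 = 0.940 mol/dm³.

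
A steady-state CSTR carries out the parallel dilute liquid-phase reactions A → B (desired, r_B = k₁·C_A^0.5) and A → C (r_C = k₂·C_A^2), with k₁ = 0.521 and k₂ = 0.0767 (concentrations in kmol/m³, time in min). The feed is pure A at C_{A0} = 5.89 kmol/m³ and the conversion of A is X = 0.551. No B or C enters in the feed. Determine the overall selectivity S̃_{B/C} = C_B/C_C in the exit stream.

1.58

Exit C_A = C_{A0}(1−X) = 5.89×0.449 = 2.645 kmol/m³.
Rates in a CSTR are evaluated at the outlet concentration: r_B = 0.521×2.645^0.5 = 0.8473, r_C = 0.0767×2.645^2 = 0.5364.
Overall selectivity = C_B/C_C = r_Bτ/(r_Cτ) = r_B/r_C = 1.58.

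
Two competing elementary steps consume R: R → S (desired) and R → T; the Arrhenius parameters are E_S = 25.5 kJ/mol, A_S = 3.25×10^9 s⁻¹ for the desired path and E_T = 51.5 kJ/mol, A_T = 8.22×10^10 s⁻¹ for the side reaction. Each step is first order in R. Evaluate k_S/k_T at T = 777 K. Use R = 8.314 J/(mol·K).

Since both paths have the same order in R, the concentration cancels and S_{S/T} = k_S/k_T = (A_S/A_T)·exp[(E_T−E_S)/(RT)].
(E_T−E_S)/(RT) = (51.5−25.5)×10³/(8.314×777) = 26000/6460 = 4.025.
k_S/k_T = (3.25×10^9/8.22×10^10)·exp(4.025) = 0.03954 × 55.97 = 2.21.
Since E_S < E_T, lowering the temperature improves selectivity toward S.

2.21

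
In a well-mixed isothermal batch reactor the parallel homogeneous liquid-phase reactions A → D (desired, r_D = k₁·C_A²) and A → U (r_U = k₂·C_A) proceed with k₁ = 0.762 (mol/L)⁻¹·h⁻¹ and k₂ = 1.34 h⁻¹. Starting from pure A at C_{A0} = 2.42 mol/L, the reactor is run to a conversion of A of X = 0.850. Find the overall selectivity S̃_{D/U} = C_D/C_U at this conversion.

C_A = C_{A0}(1−X) = 0.3630 mol/L.
Along a PFR/batch, dC_U/dC_A = −r_U/(r_D+r_U) = −k₂/(k₂+k₁·C_A).
Integrating from C_{A0} to C_A: C_U = (1.34/0.762)·ln[(1.34+0.762·2.42)/(1.34+0.762·0.363)] = 1.759·ln(3.184/1.617) = 1.192 mol/L.
Then C_D = (C_{A0}−C_A) − C_U = 2.057 − 1.192 = 0.8650 mol/L.
S̃_{D/U} = C_D/C_U = 0.8650/1.192 = 0.726.

0.726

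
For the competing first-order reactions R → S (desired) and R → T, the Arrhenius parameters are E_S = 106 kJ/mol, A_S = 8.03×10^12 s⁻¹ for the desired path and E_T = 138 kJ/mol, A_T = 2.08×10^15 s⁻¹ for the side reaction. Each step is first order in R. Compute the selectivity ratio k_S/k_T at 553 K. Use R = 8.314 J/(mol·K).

k_S/k_T = (A_S/A_T)·exp[−(E_S−E_T)/(RT)] = (A_S/A_T)·exp[(E_T−E_S)/(RT)].
(E_T−E_S)/(RT) = (138−106)×10³/(8.314×553) = 32000/4598 = 6.960.
k_S/k_T = (8.03×10^12/2.08×10^15)·exp(6.960) = 0.003861 × 1054 = 4.07.
Since E_S < E_T, lowering the temperature improves selectivity toward S.

4.07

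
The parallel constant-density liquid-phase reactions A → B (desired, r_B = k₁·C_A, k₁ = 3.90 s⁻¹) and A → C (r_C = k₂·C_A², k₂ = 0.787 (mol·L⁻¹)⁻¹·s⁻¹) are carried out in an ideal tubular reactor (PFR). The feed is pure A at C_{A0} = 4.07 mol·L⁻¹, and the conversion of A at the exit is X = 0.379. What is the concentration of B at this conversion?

0.929 mol·L⁻¹

C_A = C_{A0}(1−X) = 2.527 mol·L⁻¹.
Along a PFR/batch, dC_B/dC_A = −r_B/(r_B+r_C) = −k₁/(k₁+k₂·C_A).
Integrating from C_{A0} to C_A: C_B = (3.90/0.787)·ln[(3.90+0.787·4.07)/(3.90+0.787·2.53)] = 4.956·ln(7.103/5.889) = 0.9288 mol·L⁻¹.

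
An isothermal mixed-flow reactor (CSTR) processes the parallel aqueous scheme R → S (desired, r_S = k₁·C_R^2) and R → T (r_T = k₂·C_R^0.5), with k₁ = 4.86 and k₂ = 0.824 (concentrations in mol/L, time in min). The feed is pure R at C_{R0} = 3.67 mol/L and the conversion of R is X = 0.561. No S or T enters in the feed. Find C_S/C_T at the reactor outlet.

Exit C_R = C_{R0}(1−X) = 3.67×0.439 = 1.611 mol/L.
In a CSTR the entire volume is at exit conditions, so r_S = 4.86×1.611^2 = 12.62 and r_T = 0.824×1.611^0.5 = 1.046.
Overall selectivity = C_S/C_T = r_Sτ/(r_Tτ) = r_S/r_T = 12.1.

12.1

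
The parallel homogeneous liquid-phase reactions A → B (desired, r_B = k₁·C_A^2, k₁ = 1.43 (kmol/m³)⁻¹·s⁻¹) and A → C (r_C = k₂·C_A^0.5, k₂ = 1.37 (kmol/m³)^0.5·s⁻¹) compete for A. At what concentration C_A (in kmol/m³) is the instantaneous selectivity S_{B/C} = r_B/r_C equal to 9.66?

4.41 kmol/m³

S_{B/C} = (k₁/k₂)·C_A^1.5 ⇒ C_A = (S·k₂/k₁)^(1/1.5).
= (9.66×1.37/1.43)^(0.6667) = (9.255)^(0.6667) = 4.41 kmol/m³.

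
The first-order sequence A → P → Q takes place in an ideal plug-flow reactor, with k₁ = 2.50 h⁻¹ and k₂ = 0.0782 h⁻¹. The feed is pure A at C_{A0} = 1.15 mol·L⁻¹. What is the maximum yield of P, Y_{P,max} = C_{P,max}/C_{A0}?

0.894

At the optimum, C_{P,max}/C_{A0} = (k₁/k₂)^[k₂/(k₂−k₁)].
= (2.50/0.0782)^(0.0782/(0.0782−2.50)) = (31.97)^(-0.03229) = 0.8942.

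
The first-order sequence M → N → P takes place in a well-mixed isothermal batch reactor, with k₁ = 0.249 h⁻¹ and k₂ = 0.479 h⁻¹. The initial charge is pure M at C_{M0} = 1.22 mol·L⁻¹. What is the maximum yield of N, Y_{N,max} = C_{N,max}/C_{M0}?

Evaluating C_N at t_opt = ln(k₂/k₁)/(k₂−k₁) gives C_{N,max}/C_{M0} = (k₁/k₂)^[k₂/(k₂−k₁)].
= (0.249/0.479)^(0.479/(0.479−0.249)) = (0.5198)^(2.083) = 0.2560.

0.256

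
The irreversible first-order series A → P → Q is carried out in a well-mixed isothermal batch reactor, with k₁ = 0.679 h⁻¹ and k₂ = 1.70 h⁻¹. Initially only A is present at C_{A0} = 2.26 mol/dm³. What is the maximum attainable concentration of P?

For a first-order series the maximum intermediate yield is C_{P,max}/C_{A0} = (k₁/k₂)^[k₂/(k₂−k₁)].
= (0.679/1.70)^(1.70/(1.70−0.679)) = (0.3994)^(1.665) = 0.2169.
C_{P,max} = 0.2169×2.26 = 0.490 mol/dm³.

0.490 mol/dm³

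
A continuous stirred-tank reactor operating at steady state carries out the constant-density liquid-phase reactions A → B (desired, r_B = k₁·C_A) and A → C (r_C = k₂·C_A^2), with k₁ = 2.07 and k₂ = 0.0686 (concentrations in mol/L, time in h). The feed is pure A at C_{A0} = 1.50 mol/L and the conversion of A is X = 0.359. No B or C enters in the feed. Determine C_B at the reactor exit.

Exit C_A = C_{A0}(1−X) = 1.50×0.641 = 0.9615 mol/L.
Rates in a CSTR are evaluated at the outlet concentration: r_B = 2.07×0.9615 = 1.990, r_C = 0.0686×0.9615^2 = 0.06342.
Fraction of consumed A going to B: r_B/(r_B+r_C) = 0.9691.
C_B = 0.9691·C_{A0}·X = 0.9691×1.50×0.359 = 0.522 mol/L.

0.522 mol/L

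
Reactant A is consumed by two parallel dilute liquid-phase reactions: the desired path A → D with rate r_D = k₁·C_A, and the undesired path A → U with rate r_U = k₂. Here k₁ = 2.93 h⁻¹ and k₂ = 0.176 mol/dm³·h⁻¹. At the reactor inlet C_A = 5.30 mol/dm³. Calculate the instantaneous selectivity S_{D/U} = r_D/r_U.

88.2

S_{D/U} = r_D/r_U = (k₁·C_A)/(k₂) = (k₁/k₂)·C_A.
= (2.93×5.300) / (0.176) = 15.53/0.1760 = 88.2.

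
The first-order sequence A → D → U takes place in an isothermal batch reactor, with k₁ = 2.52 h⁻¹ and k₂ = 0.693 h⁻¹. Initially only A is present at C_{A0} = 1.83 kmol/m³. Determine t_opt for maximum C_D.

For first-order series the maximum of C_D occurs at t_opt = ln(k₂/k₁)/(k₂−k₁).
= ln(0.693/2.52)/(0.693−2.52) = ln(0.2750)/-1.827 = -1.291/-1.827 = 0.707 h.

0.707 h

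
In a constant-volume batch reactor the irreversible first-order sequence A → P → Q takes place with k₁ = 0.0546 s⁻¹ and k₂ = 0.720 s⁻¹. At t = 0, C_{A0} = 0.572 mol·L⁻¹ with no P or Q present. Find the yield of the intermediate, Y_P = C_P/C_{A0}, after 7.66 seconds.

0.0537

Solving the coupled first-order balances gives C_P(t) = [k₁/(k₂−k₁)]·C_{A0}·(e^(−k₁t) − e^(−k₂t)).
e^(−k₁t) = e^(−0.0546×7.66) = e^(−0.4182) = 0.6582; e^(−k₂t) = e^(−5.515) = 0.004025.
C_P = 0.0546×0.572/(0.720−0.0546) × (0.6582−0.004025) = 0.04694×0.6542 = 0.03070 mol·L⁻¹.
Y_P = C_P/C_{A0} = 0.03070/0.572 = 0.0537.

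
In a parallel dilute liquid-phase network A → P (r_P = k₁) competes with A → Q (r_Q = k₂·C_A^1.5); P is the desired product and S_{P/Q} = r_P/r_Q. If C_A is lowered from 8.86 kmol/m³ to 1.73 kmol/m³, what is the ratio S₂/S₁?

S_{P/Q} = (k₁/k₂)·C_A^-1.5, so S₂/S₁ = (C_{A,2}/C_{A,1})^-1.5.
= (1.73/8.86)^(-1.5) = (0.1953)^(-1.5) = 11.6.
Selectivity toward P rises as C_A falls — low-concentration operation is favoured.

11.6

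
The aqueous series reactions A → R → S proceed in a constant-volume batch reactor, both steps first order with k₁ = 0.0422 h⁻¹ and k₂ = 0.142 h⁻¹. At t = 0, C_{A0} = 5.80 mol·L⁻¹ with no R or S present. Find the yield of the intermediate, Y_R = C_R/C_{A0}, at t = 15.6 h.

0.173

The intermediate concentration in a first-order A→B→C sequence is C_R = k₁C_{A0}(e^(−k₁t) − e^(−k₂t))/(k₂−k₁).
e^(−k₁t) = e^(−0.0422×15.6) = e^(−0.6583) = 0.5177; e^(−k₂t) = e^(−2.215) = 0.1091.
C_R = 0.0422×5.80/(0.142−0.0422) × (0.5177−0.1091) = 2.453×0.4086 = 1.002 mol·L⁻¹.
Y_R = C_R/C_{A0} = 1.002/5.80 = 0.173.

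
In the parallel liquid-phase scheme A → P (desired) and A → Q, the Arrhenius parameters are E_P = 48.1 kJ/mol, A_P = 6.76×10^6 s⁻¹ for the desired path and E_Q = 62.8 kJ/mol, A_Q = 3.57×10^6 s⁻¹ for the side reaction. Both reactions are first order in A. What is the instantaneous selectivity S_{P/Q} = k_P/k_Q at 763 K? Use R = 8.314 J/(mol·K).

k_P/k_Q = (A_P/A_Q)·exp[−(E_P−E_Q)/(RT)] = (A_P/A_Q)·exp[(E_Q−E_P)/(RT)].
(E_Q−E_P)/(RT) = (62.8−48.1)×10³/(8.314×763) = 14700/6344 = 2.317.
k_P/k_Q = (6.76×10^6/3.57×10^6)·exp(2.317) = 1.894 × 10.15 = 19.2.

19.2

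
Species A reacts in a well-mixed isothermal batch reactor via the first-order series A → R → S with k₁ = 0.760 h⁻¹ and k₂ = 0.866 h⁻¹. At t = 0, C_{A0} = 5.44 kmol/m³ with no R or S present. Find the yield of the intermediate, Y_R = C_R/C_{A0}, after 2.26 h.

0.274

For first-order series with pure A initially, C_R(t) = k₁C_{A0}/(k₂−k₁)·(e^(−k₁t) − e^(−k₂t)).
e^(−k₁t) = e^(−0.760×2.26) = e^(−1.718) = 0.1795; e^(−k₂t) = e^(−1.957) = 0.1413.
C_R = 0.760×5.44/(0.866−0.760) × (0.1795−0.1413) = 39.00×0.03824 = 1.491 kmol/m³.
Y_R = C_R/C_{A0} = 1.491/5.44 = 0.274.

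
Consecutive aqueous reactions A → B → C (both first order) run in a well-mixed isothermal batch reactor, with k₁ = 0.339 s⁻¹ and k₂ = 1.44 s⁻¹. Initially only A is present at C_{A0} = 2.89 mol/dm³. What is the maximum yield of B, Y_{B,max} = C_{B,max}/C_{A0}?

Evaluating C_B at t_opt = ln(k₂/k₁)/(k₂−k₁) gives C_{B,max}/C_{A0} = (k₁/k₂)^[k₂/(k₂−k₁)].
= (0.339/1.44)^(1.44/(1.44−0.339)) = (0.2354)^(1.308) = 0.1508.

0.151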